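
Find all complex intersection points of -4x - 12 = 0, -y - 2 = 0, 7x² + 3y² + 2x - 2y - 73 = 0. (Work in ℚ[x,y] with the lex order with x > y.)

Compute a lex Gröbner basis by Buchberger's algorithm.
f_1 = -4x - 12, LT = x.
f_2 = -y - 2, LT = y.
f_3 = 7x² + 2x + 3y² - 2y - 73, LT = x².

S(f_1,f_2): leading monomials are coprime, so the S-polynomial reduces to 0 (Buchberger's first criterion).
S(f_1,f_3): lcm = x². S = 19/7x - 3/7y² + 2/7y + 73/7.
  leading term x: subtract (-19/28)·f_1 from 19/7x - 3/7y² + 2/7y + 73/7 → -3/7y² + 2/7y + 16/7
  leading term y²: subtract (3/7y)·f_2 from -3/7y² + 2/7y + 16/7 → 8/7y + 16/7
  leading term y: subtract (-8/7)·f_2 from 8/7y + 16/7 → 0
  remainder 0.

S(f_2,f_3): leading monomials are coprime, so the S-polynomial reduces to 0 (Buchberger's first criterion).
Every S-polynomial of the final basis reduces to 0, so we have a Gröbner basis.
Inter-reduce: drop elements whose leading term is divisible by another's, tail-reduce, and make monic.
Reduced Gröbner basis: {x + 3, y + 2}.

A lex Gröbner basis eliminates variables successively. Here y + 2 depends only on y, with roots {-2}; lifting each root through the earlier basis elements recovers the full solutions.
  y = -2: the earlier basis element becomes x + 3 = 0, giving x = -3 — point (-3, -2).
Substituting each solution back into the original system confirms all equations vanish.
A lex Gröbner basis triangularizes the system, enabling back-substitution.

{(-3, -2)}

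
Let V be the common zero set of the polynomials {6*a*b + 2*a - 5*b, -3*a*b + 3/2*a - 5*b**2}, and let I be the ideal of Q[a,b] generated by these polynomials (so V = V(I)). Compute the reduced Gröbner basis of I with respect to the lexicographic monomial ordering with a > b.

G = {a - 2*b**2 - b, b**3 + 5/6*b**2 - 1/4*b}

Buchberger's algorithm terminates because the ascending chain of leading-term ideals stabilizes.

f_1 = 6*a*b + 2*a - 5*b, LT = a*b.
f_2 = -3*a*b + 3/2*a - 5*b**2, LT = a*b.

S(f_1,f_2): lcm = a*b. S = 5/6*a - 5/3*b**2 - 5/6*b.
  leading term a: no divisor's leading term divides it; move 5/6*a to the remainder.
  leading term b**2: no divisor's leading term divides it; move -5/3*b**2 to the remainder.
  leading term b: no divisor's leading term divides it; move -5/6*b to the remainder.
  remainder 5/6*a - 5/3*b**2 - 5/6*b ≠ 0; add g_3 = 5/6*a - 5/3*b**2 - 5/6*b to the basis.

S(f_1,g_3): lcm = a*b. S = 1/3*a + 2*b**3 + b**2 - 5/6*b.
  leading term a: subtract (2/5)·g_3 from 1/3*a + 2*b**3 + b**2 - 5/6*b → 2*b**3 + 5/3*b**2 - 1/2*b
  leading term b**3: no divisor's leading term divides it; move 2*b**3 to the remainder.
  leading term b**2: no divisor's leading term divides it; move 5/3*b**2 to the remainder.
  leading term b: no divisor's leading term divides it; move -1/2*b to the remainder.
  remainder 2*b**3 + 5/3*b**2 - 1/2*b ≠ 0; add g_4 = 2*b**3 + 5/3*b**2 - 1/2*b to the basis.

The other S-polynomials (S(f_2,g_3), S(f_1,g_4), S(f_2,g_4), S(g_3,g_4)) all reduce to 0 modulo the current basis, so we have a Gröbner basis.
Inter-reduce: drop elements whose leading term is divisible by another's, tail-reduce, and make monic.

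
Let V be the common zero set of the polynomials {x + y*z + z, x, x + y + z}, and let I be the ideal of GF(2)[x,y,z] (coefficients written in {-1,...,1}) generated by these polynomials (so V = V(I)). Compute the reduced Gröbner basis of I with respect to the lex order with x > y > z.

f_1 = x + y*z + z, LT = x.
f_2 = x, LT = x.
f_3 = x + y + z, LT = x.

S(f_1,f_2): lcm = x. S = y*z + z.
  reduce S modulo (f_1, f_2, f_3):
  remainder y*z + z ≠ 0; add g_4 = y*z + z to the basis.

S(f_1,f_3): lcm = x. S = y*z + y.
  reduce S modulo (f_1, f_2, f_3, g_4):
  remainder y + z ≠ 0; add g_5 = y + z to the basis.

S(g_4,g_5): lcm = y*z. S = z**2 + z.
  reduce S modulo (f_1, f_2, f_3, g_4, g_5):
  remainder z**2 + z ≠ 0; add g_6 = z**2 + z to the basis.

The other S-polynomials (S(f_2,f_3), S(f_1,g_4), S(f_2,g_4), S(f_3,g_4), S(f_1,g_5), S(f_2,g_5), S(f_3,g_5), S(f_1,g_6), S(f_2,g_6), S(f_3,g_6), S(g_4,g_6), S(g_5,g_6)) all reduce to 0 modulo the current basis, so we have a Gröbner basis.
Inter-reduce: drop elements whose leading term is divisible by another's, tail-reduce, and make monic.

G = {x, y + z, z**2 + z}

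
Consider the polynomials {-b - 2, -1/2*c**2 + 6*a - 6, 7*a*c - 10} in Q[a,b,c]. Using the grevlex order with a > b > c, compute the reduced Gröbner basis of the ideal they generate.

f_1 = -b - 2, LT = b.
f_2 = -1/2*c**2 + 6*a - 6, LT = c**2.
f_3 = 7*a*c - 10, LT = a*c.

S(f_2,f_3): lcm = a*c**2. S = -12*a**2 + 12*a + 10/7*c.
  leading term a**2: no divisor's leading term divides it; move -12*a**2 to the remainder.
  leading term a: no divisor's leading term divides it; move 12*a to the remainder.
  leading term c: no divisor's leading term divides it; move 10/7*c to the remainder.
  remainder -12*a**2 + 12*a + 10/7*c ≠ 0; add g_4 = -12*a**2 + 12*a + 10/7*c to the basis.

The other S-polynomials (S(f_1,f_2), S(f_1,f_3), S(f_1,g_4), S(f_2,g_4), S(f_3,g_4)) all reduce to 0 modulo the current basis, so we have a Gröbner basis.

G = {a**2 - a - 5/42*c, a*c - 10/7, c**2 - 12*a + 12, b + 2}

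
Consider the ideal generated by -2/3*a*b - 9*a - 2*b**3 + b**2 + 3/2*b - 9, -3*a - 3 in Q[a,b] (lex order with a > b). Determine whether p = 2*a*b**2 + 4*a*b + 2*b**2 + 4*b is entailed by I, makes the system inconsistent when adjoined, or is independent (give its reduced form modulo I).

2*a*b**2 + 4*a*b + 2*b**2 + 4*b lies in I (it reduces to 0).

First compute the reduced Gröbner basis of I by Buchberger's algorithm.
f_1 = -2/3*a*b - 9*a - 2*b**3 + b**2 + 3/2*b - 9, LT = a*b.
f_2 = -3*a - 3, LT = a.

S(f_1,f_2): lcm = a*b. S = 27/2*a + 3*b**3 - 3/2*b**2 - 13/4*b + 27/2.
  reduce S modulo (f_1, f_2):
  remainder 3*b**3 - 3/2*b**2 - 13/4*b ≠ 0; add h_3 = 3*b**3 - 3/2*b**2 - 13/4*b to the basis.

The other S-polynomials (S(f_1,h_3), S(f_2,h_3)) all reduce to 0 modulo the current basis, so we have a Gröbner basis.
Inter-reduce: drop elements whose leading term is divisible by another's, tail-reduce, and make monic.
Reduced Gröbner basis: {a + 1, b**3 - 1/2*b**2 - 13/12*b}.
Label its elements g_1 = a + 1, g_2 = b**3 - 1/2*b**2 - 13/12*b.

Reduce p = 2*a*b**2 + 4*a*b + 2*b**2 + 4*b modulo G:
  leading term a*b**2: subtract (2*b**2)·g_1 from 2*a*b**2 + 4*a*b + 2*b**2 + 4*b → 4*a*b + 4*b
  leading term a*b: subtract (4*b)·g_1 from 4*a*b + 4*b → 0
  normal form = 0.
Since the normal form is 0, p ∈ I.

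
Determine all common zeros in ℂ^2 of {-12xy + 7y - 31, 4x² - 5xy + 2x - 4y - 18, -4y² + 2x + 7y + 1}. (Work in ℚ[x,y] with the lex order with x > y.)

Compute a lex Gröbner basis by Buchberger's algorithm.
f_1 = -12xy + 7y - 31, LT = xy.
f_2 = 4x² - 5xy + 2x - 4y - 18, LT = x².
f_3 = 2x - 4y² + 7y + 1, LT = x.

S(f_1,f_2): lcm = x²y. S = 5/4xy² - 13/12xy + 31/12x + y² + 9/2y.
  leading term xy²: subtract (-5/48y)·f_1 from 5/4xy² - 13/12xy + 31/12x + y² + 9/2y → -13/12xy + 31/12x + 83/48y² + 61/48y
  leading term xy: subtract (13/144)·f_1 from -13/12xy + 31/12x + 83/48y² + 61/48y → 31/12x + 83/48y² + 23/36y + 403/144
  leading term x: subtract (31/24)·f_3 from 31/12x + 83/48y² + 23/36y + 403/144 → 331/48y² - 605/72y + 217/144
  leading term y²: no divisor's leading term divides it; move 331/48y² to the remainder.
  leading term y: no divisor's leading term divides it; move -605/72y to the remainder.
  leading term 1: no divisor's leading term divides it; move 217/144 to the remainder.
  remainder 331/48y² - 605/72y + 217/144 ≠ 0; add h_4 = 331/48y² - 605/72y + 217/144 to the basis.

S(f_1,f_3): lcm = xy. S = 2y³ - 7/2y² - 13/12y + 31/12.
  leading term y³: subtract (96/331y)·h_4 from 2y³ - 7/2y² - 13/12y + 31/12 → -2111/1986y² - 2013/1324y + 31/12
  leading term y²: subtract (-16888/109561)·h_4 from -2111/1986y² - 2013/1324y + 31/12 → -11105347/3944196y + 11105347/3944196
  leading term y: no divisor's leading term divides it; move -11105347/3944196y to the remainder.
  leading term 1: no divisor's leading term divides it; move 11105347/3944196 to the remainder.
  remainder -11105347/3944196y + 11105347/3944196 ≠ 0; add h_5 = -11105347/3944196y + 11105347/3944196 to the basis.

S(f_2,f_3): lcm = x². S = 2xy² - 19/4xy - y - 9/2.
  leading term xy²: subtract (-⅙y)·f_1 from 2xy² - 19/4xy - y - 9/2 → -19/4xy + 7/6y² - 37/6y - 9/2
  leading term xy: subtract (19/48)·f_1 from -19/4xy + 7/6y² - 37/6y - 9/2 → 7/6y² - 143/16y + 373/48
  leading term y²: subtract (56/331)·h_4 from 7/6y² - 143/16y + 373/48 → -358237/47664y + 358237/47664
  leading term y: subtract (331/124)·h_5 from -358237/47664y + 358237/47664 → 0
  remainder 0.

S(f_1,h_4): lcm = xy². S = 1210/993xy - 217/993x - 7/12y² + 31/12y.
  leading term xy: subtract (-605/5958)·f_1 from 1210/993xy - 217/993x - 7/12y² + 31/12y → -217/993x - 7/12y² + 39253/11916y - 18755/5958
  leading term x: subtract (-217/1986)·f_3 from -217/993x - 7/12y² + 39253/11916y - 18755/5958 → -1351/1324y² + 48367/11916y - 9052/2979
  leading term y²: subtract (-16212/109561)·h_4 from -1351/1324y² + 48367/11916y - 9052/2979 → 11105347/3944196y - 11105347/3944196
  leading term y: subtract (-1)·h_5 from 11105347/3944196y - 11105347/3944196 → 0
  remainder 0.

S(f_2,h_4): leading monomials are coprime, so the S-polynomial reduces to 0 (Buchberger's first criterion).
S(f_3,h_4): leading monomials are coprime, so the S-polynomial reduces to 0 (Buchberger's first criterion).
S(f_1,h_5): lcm = xy. S = x - 7/12y + 31/12.
  leading term x: subtract (½)·f_3 from x - 7/12y + 31/12 → 2y² - 49/12y + 25/12
  leading term y²: subtract (96/331)·h_4 from 2y² - 49/12y + 25/12 → -6539/3972y + 6539/3972
  leading term y: subtract (6493227/11105347)·h_5 from -6539/3972y + 6539/3972 → 0
  remainder 0.

S(f_2,h_5): leading monomials are coprime, so the S-polynomial reduces to 0 (Buchberger's first criterion).
S(f_3,h_5): leading monomials are coprime, so the S-polynomial reduces to 0 (Buchberger's first criterion).
S(h_4,h_5): lcm = y². S = -217/993y + 217/993.
  leading term y: subtract (27804/358237)·h_5 from -217/993y + 217/993 → 0
  remainder 0.

Every S-polynomial of the final basis reduces to 0, so we have a Gröbner basis.
Inter-reduce: drop elements whose leading term is divisible by another's, tail-reduce, and make monic.
Reduced Gröbner basis: {x + 2, y - 1}.

Since the basis is lex-ordered, y - 1 is univariate in y. Its roots are {1}. Back-substituting each root into the other basis elements fixes the other coordinates.
  y = 1: the earlier basis element becomes x + 2 = 0, giving x = -2 — point (-2, 1).
Each listed point satisfies every original equation (direct substitution).

{(-2, 1)}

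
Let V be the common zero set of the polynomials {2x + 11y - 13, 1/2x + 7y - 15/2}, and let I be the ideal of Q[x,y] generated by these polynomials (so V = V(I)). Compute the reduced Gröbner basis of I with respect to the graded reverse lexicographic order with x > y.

G = {x - 1, y - 1}

f_1 = 2x + 11y - 13, LT = x.
f_2 = 1/2x + 7y - 15/2, LT = x.

S(f_1,f_2): lcm = x. S = -17/2y + 17/2.
  leading term y: no divisor's leading term divides it; move -17/2y to the remainder.
  leading term 1: no divisor's leading term divides it; move 17/2 to the remainder.
  remainder -17/2y + 17/2 ≠ 0; add g_3 = -17/2y + 17/2 to the basis.

S(f_1,g_3): leading monomials are coprime, so the S-polynomial reduces to 0 (Buchberger's first criterion).
S(f_2,g_3): leading monomials are coprime, so the S-polynomial reduces to 0 (Buchberger's first criterion).
Every S-polynomial of the final basis reduces to 0, so we have a Gröbner basis.
Inter-reduce: drop elements whose leading term is divisible by another's, tail-reduce, and make monic.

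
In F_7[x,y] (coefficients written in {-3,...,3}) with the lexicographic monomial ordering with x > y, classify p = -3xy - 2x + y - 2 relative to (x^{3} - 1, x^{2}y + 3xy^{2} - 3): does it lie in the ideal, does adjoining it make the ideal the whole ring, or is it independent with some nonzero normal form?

-3xy - 2x + y - 2 is independent of I; its normal form modulo I is -2y^{5} + y^{4} + 3y^{2} + 3y - 2.

First compute the reduced Gröbner basis of I by Buchberger's algorithm.
f_1 = x^{3} - 1, LT = x^{3}.
f_2 = x^{2}y + 3xy^{2} - 3, LT = x^{2}y.

S(f_1,f_2): lcm = x^{3}y. S = -3x^{2}y^{2} + 3x - y.
  leading term x^{2}y^{2}: subtract (-3y)·f_2 from -3x^{2}y^{2} + 3x - y → 2xy^{3} + 3x - 3y
  leading term xy^{3}: no divisor's leading term divides it; move 2xy^{3} to the remainder.
  leading term x: no divisor's leading term divides it; move 3x to the remainder.
  leading term y: no divisor's leading term divides it; move -3y to the remainder.
  remainder 2xy^{3} + 3x - 3y ≠ 0; add h_3 = 2xy^{3} + 3x - 3y to the basis.

S(f_1,h_3): lcm = x^{3}y^{3}. S = 2x^{3} - 2x^{2}y - y^{3}.
  leading term x^{3}: subtract (2)·f_1 from 2x^{3} - 2x^{2}y - y^{3} → -2x^{2}y - y^{3} + 2
  leading term x^{2}y: subtract (-2)·f_2 from -2x^{2}y - y^{3} + 2 → -xy^{2} - y^{3} + 3
  leading term xy^{2}: no divisor's leading term divides it; move -xy^{2} to the remainder.
  leading term y^{3}: no divisor's leading term divides it; move -y^{3} to the remainder.
  leading term 1: no divisor's leading term divides it; move 3 to the remainder.
  remainder -xy^{2} - y^{3} + 3 ≠ 0; add h_4 = -xy^{2} - y^{3} + 3 to the basis.

S(f_2,h_3): lcm = x^{2}y^{3}. S = 2x^{2} + 3xy^{4} - 2xy - 3y^{2}.
  leading term x^{2}: no divisor's leading term divides it; move 2x^{2} to the remainder.
  leading term xy^{4}: subtract (-2y)·h_3 from 3xy^{4} - 2xy - 3y^{2} → -3xy - 2y^{2}
  leading term xy: no divisor's leading term divides it; move -3xy to the remainder.
  leading term y^{2}: no divisor's leading term divides it; move -2y^{2} to the remainder.
  remainder 2x^{2} - 3xy - 2y^{2} ≠ 0; add h_5 = 2x^{2} - 3xy - 2y^{2} to the basis.

S(h_3,h_4): lcm = xy^{3}. S = -2x - y^{4} - 2y.
  leading term x: no divisor's leading term divides it; move -2x to the remainder.
  leading term y^{4}: no divisor's leading term divides it; move -y^{4} to the remainder.
  leading term y: no divisor's leading term divides it; move -2y to the remainder.
  remainder -2x - y^{4} - 2y ≠ 0; add h_6 = -2x - y^{4} - 2y to the basis.

S(h_3,h_6): lcm = xy^{3}. S = -2x + 3y^{7} - y^{4} + 2y.
  leading term x: subtract (1)·h_6 from -2x + 3y^{7} - y^{4} + 2y → 3y^{7} - 3y
  leading term y^{7}: no divisor's leading term divides it; move 3y^{7} to the remainder.
  leading term y: no divisor's leading term divides it; move -3y to the remainder.
  remainder 3y^{7} - 3y ≠ 0; add h_7 = 3y^{7} - 3y to the basis.

S(h_4,h_6): lcm = xy^{2}. S = 3y^{6} - 3.
  leading term y^{6}: no divisor's leading term divides it; move 3y^{6} to the remainder.
  leading term 1: no divisor's leading term divides it; move -3 to the remainder.
  remainder 3y^{6} - 3 ≠ 0; add h_8 = 3y^{6} - 3 to the basis.

The other S-polynomials (S(f_1,h_4), S(f_2,h_4), S(f_1,h_5), S(f_2,h_5), S(h_3,h_5), S(h_4,h_5), S(f_1,h_6), S(f_2,h_6), S(h_5,h_6), S(f_1,h_7), S(f_2,h_7), S(h_3,h_7), S(h_4,h_7), S(h_5,h_7), S(h_6,h_7), S(f_1,h_8), S(f_2,h_8), S(h_3,h_8), S(h_4,h_8), S(h_5,h_8), S(h_6,h_8), S(h_7,h_8)) all reduce to 0 modulo the current basis, so we have a Gröbner basis.
Inter-reduce: drop elements whose leading term is divisible by another's, tail-reduce, and make monic.
Reduced Gröbner basis: {x - 3y^{4} + y, y^{6} - 1}.
Label its elements g_1 = x - 3y^{4} + y, g_2 = y^{6} - 1.

Reduce p = -3xy - 2x + y - 2 modulo G:
  leading term xy: subtract (-3y)·g_1 from -3xy - 2x + y - 2 → -2x - 2y^{5} + 3y^{2} + y - 2
  leading term x: subtract (-2)·g_1 from -2x - 2y^{5} + 3y^{2} + y - 2 → -2y^{5} + y^{4} + 3y^{2} + 3y - 2
  leading term y^{5}: no divisor's leading term divides it; move -2y^{5} to the remainder.
  leading term y^{4}: no divisor's leading term divides it; move y^{4} to the remainder.
  leading term y^{2}: no divisor's leading term divides it; move 3y^{2} to the remainder.
  leading term y: no divisor's leading term divides it; move 3y to the remainder.
  leading term 1: no divisor's leading term divides it; move -2 to the remainder.
  normal form = -2y^{5} + y^{4} + 3y^{2} + 3y - 2.
The normal form is nonzero, so p ∉ I. Since p minus its normal form lies in I, I + (p) = I + (r) where r = -2y^{5} + y^{4} + 3y^{2} + 3y - 2; decide whether this ideal is the whole ring.
Run Buchberger on G together with r (pairs among the g_i already reduce to 0 since G is a Gröbner basis):
g_1 = x - 3y^{4} + y, LT = x.
g_2 = y^{6} - 1, LT = y^{6}.
r = -2y^{5} + y^{4} + 3y^{2} + 3y - 2, LT = y^{5}.

S(g_2,r): lcm = y^{6}. S = -3y^{5} - 2y^{3} - 2y^{2} - y - 1.
  leading term y^{5}: subtract (-2)·r from -3y^{5} - 2y^{3} - 2y^{2} - y - 1 → 2y^{4} - 2y^{3} - 3y^{2} - 2y + 2
  leading term y^{4}: no divisor's leading term divides it; move 2y^{4} to the remainder.
  leading term y^{3}: no divisor's leading term divides it; move -2y^{3} to the remainder.
  leading term y^{2}: no divisor's leading term divides it; move -3y^{2} to the remainder.
  leading term y: no divisor's leading term divides it; move -2y to the remainder.
  leading term 1: no divisor's leading term divides it; move 2 to the remainder.
  remainder 2y^{4} - 2y^{3} - 3y^{2} - 2y + 2 ≠ 0; add m_4 = 2y^{4} - 2y^{3} - 3y^{2} - 2y + 2 to the basis.

S(g_2,m_4): lcm = y^{6}. S = y^{5} - 2y^{4} + y^{3} - y^{2} - 1.
  leading term y^{5}: subtract (3)·r from y^{5} - 2y^{4} + y^{3} - y^{2} - 1 → 2y^{4} + y^{3} - 3y^{2} - 2y - 2
  leading term y^{4}: subtract (1)·m_4 from 2y^{4} + y^{3} - 3y^{2} - 2y - 2 → 3y^{3} + 3
  leading term y^{3}: no divisor's leading term divides it; move 3y^{3} to the remainder.
  leading term 1: no divisor's leading term divides it; move 3 to the remainder.
  remainder 3y^{3} + 3 ≠ 0; add m_5 = 3y^{3} + 3 to the basis.

S(r,m_4): lcm = y^{5}. S = -3y^{4} - 2y^{3} + 3y^{2} + y + 1.
  leading term y^{4}: subtract (2)·m_4 from -3y^{4} - 2y^{3} + 3y^{2} + y + 1 → 2y^{3} + 2y^{2} - 2y - 3
  leading term y^{3}: subtract (3)·m_5 from 2y^{3} + 2y^{2} - 2y - 3 → 2y^{2} - 2y + 2
  leading term y^{2}: no divisor's leading term divides it; move 2y^{2} to the remainder.
  leading term y: no divisor's leading term divides it; move -2y to the remainder.
  leading term 1: no divisor's leading term divides it; move 2 to the remainder.
  remainder 2y^{2} - 2y + 2 ≠ 0; add m_6 = 2y^{2} - 2y + 2 to the basis.

The other S-polynomials (S(g_1,g_2), S(g_1,r), S(g_1,m_4), S(g_1,m_5), S(g_2,m_5), S(r,m_5), S(m_4,m_5), S(g_1,m_6), S(g_2,m_6), S(r,m_6), S(m_4,m_6), S(m_5,m_6)) all reduce to 0 modulo the current basis, so we have a Gröbner basis.
Inter-reduce: drop elements whose leading term is divisible by another's, tail-reduce, and make monic.
Reduced Gröbner basis: {x - 3y, y^{2} - y + 1}.
The reduced Gröbner basis of I + (p) is {x - 3y, y^{2} - y + 1} ≠ {1}, a proper ideal, so the enlarged system stays consistent: p is independent of I, with normal form -2y^{5} + y^{4} + 3y^{2} + 3y - 2.

Ideal membership is decidable via reduction modulo a Gröbner basis.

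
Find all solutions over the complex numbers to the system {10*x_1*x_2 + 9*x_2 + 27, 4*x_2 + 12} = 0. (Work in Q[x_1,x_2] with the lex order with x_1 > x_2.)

Compute a lex Gröbner basis by Buchberger's algorithm.
f_1 = 10*x_1*x_2 + 9*x_2 + 27, LT = x_1*x_2.
f_2 = 4*x_2 + 12, LT = x_2.

S(f_1,f_2): lcm = x_1*x_2. S = -3*x_1 + 9/10*x_2 + 27/10.
  leading term x_1: no divisor's leading term divides it; move -3*x_1 to the remainder.
  leading term x_2: subtract (9/40)·f_2 from 9/10*x_2 + 27/10 → 0
  remainder -3*x_1 ≠ 0; add h_3 = -3*x_1 to the basis.

S(f_1,h_3): lcm = x_1*x_2. S = 9/10*x_2 + 27/10.
  leading term x_2: subtract (9/40)·f_2 from 9/10*x_2 + 27/10 → 0
  remainder 0.

S(f_2,h_3): leading monomials are coprime, so the S-polynomial reduces to 0 (Buchberger's first criterion).
Every S-polynomial of the final basis reduces to 0, so we have a Gröbner basis.
Inter-reduce: drop elements whose leading term is divisible by another's, tail-reduce, and make monic.
Reduced Gröbner basis: {x_1, x_2 + 3}.

A lex Gröbner basis eliminates variables successively. Here x_2 + 3 depends only on x_2, with roots {-3}; lifting each root through the earlier basis elements recovers the full solutions.
  x_2 = -3: the earlier basis element becomes x_1 = 0, giving x_1 = 0 — point (0, -3).
Check: every point annihilates each of the original generators.

{(0, -3)}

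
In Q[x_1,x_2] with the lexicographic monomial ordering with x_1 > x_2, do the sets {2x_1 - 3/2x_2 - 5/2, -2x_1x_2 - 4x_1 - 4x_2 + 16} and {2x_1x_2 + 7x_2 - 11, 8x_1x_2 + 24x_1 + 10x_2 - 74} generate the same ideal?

Equality of ideals is decidable: compute both reduced Gröbner bases (unique for the ordering) and check whether they agree.
Buchberger on the first generating set:
f_1 = 2x_1 - 3/2x_2 - 5/2, LT = x_1.
f_2 = -2x_1x_2 - 4x_1 - 4x_2 + 16, LT = x_1x_2.

S(f_1,f_2): lcm = x_1x_2. S = -2x_1 - 3/4x_2^2 - 13/4x_2 + 8.
  leading term x_1: subtract (-1)·f_1 from -2x_1 - 3/4x_2^2 - 13/4x_2 + 8 → -3/4x_2^2 - 19/4x_2 + 11/2
  leading term x_2^2: no divisor's leading term divides it; move -3/4x_2^2 to the remainder.
  leading term x_2: no divisor's leading term divides it; move -19/4x_2 to the remainder.
  leading term 1: no divisor's leading term divides it; move 11/2 to the remainder.
  remainder -3/4x_2^2 - 19/4x_2 + 11/2 ≠ 0; add g_3 = -3/4x_2^2 - 19/4x_2 + 11/2 to the basis.

The other S-polynomials (S(f_1,g_3), S(f_2,g_3)) all reduce to 0 modulo the current basis, so we have a Gröbner basis.
Inter-reduce: drop elements whose leading term is divisible by another's, tail-reduce, and make monic.
Reduced Gröbner basis: {x_1 - 3/4x_2 - 5/4, x_2^2 + 19/3x_2 - 22/3}.

Buchberger on the second generating set:
h_1 = 2x_1x_2 + 7x_2 - 11, LT = x_1x_2.
h_2 = 8x_1x_2 + 24x_1 + 10x_2 - 74, LT = x_1x_2.

S(h_1,h_2): lcm = x_1x_2. S = -3x_1 + 9/4x_2 + 15/4.
  leading term x_1: no divisor's leading term divides it; move -3x_1 to the remainder.
  leading term x_2: no divisor's leading term divides it; move 9/4x_2 to the remainder.
  leading term 1: no divisor's leading term divides it; move 15/4 to the remainder.
  remainder -3x_1 + 9/4x_2 + 15/4 ≠ 0; add k_3 = -3x_1 + 9/4x_2 + 15/4 to the basis.

S(h_1,k_3): lcm = x_1x_2. S = 3/4x_2^2 + 19/4x_2 - 11/2.
  leading term x_2^2: no divisor's leading term divides it; move 3/4x_2^2 to the remainder.
  leading term x_2: no divisor's leading term divides it; move 19/4x_2 to the remainder.
  leading term 1: no divisor's leading term divides it; move -11/2 to the remainder.
  remainder 3/4x_2^2 + 19/4x_2 - 11/2 ≠ 0; add k_4 = 3/4x_2^2 + 19/4x_2 - 11/2 to the basis.

The other S-polynomials (S(h_2,k_3), S(h_1,k_4), S(h_2,k_4), S(k_3,k_4)) all reduce to 0 modulo the current basis, so we have a Gröbner basis.
Inter-reduce: drop elements whose leading term is divisible by another's, tail-reduce, and make monic.
Reduced Gröbner basis: {x_1 - 3/4x_2 - 5/4, x_2^2 + 19/3x_2 - 22/3}.

Same reduced basis, so the two generating sets span the same ideal.

Yes, the ideals are equal.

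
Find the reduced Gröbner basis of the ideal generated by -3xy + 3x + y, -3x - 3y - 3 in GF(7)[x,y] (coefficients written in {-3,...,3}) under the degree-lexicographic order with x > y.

f_1 = -3xy + 3x + y, LT = xy.
f_2 = -3x - 3y - 3, LT = x.

S(f_1,f_2): lcm = xy. S = -y^{2} - x + y.
  leading term y^{2}: no divisor's leading term divides it; move -y^{2} to the remainder.
  leading term x: subtract (-2)·f_2 from -x + y → 2y + 1
  leading term y: no divisor's leading term divides it; move 2y to the remainder.
  leading term 1: no divisor's leading term divides it; move 1 to the remainder.
  remainder -y^{2} + 2y + 1 ≠ 0; add g_3 = -y^{2} + 2y + 1 to the basis.

S(f_1,g_3): lcm = xy^{2}. S = xy + 2y^{2} + x.
  leading term xy: subtract (2)·f_1 from xy + 2y^{2} + x → 2y^{2} + 2x - 2y
  leading term y^{2}: subtract (-2)·g_3 from 2y^{2} + 2x - 2y → 2x + 2y + 2
  leading term x: subtract (-3)·f_2 from 2x + 2y + 2 → 0
  remainder 0.

S(f_2,g_3): leading monomials are coprime, so the S-polynomial reduces to 0 (Buchberger's first criterion).
Every S-polynomial of the final basis reduces to 0, so we have a Gröbner basis.
Inter-reduce: drop elements whose leading term is divisible by another's, tail-reduce, and make monic.

G = {y^{2} - 2y - 1, x + y + 1}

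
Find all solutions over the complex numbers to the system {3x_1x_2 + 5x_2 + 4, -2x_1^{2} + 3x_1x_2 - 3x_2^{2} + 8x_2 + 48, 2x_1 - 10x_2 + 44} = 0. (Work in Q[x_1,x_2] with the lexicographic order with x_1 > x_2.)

Compute a lex Gröbner basis by Buchberger's algorithm.
f_1 = 3x_1x_2 + 5x_2 + 4, LT = x_1x_2.
f_2 = -2x_1^{2} + 3x_1x_2 - 3x_2^{2} + 8x_2 + 48, LT = x_1^{2}.
f_3 = 2x_1 - 10x_2 + 44, LT = x_1.

S(f_1,f_2): lcm = x_1^{2}x_2. S = \tfrac{3}{2}x_1x_2^{2} + \tfrac{5}{3}x_1x_2 + \tfrac{4}{3}x_1 - \tfrac{3}{2}x_2^{3} + 4x_2^{2} + 24x_2.
  leading term x_1x_2^{2}: subtract (\tfrac{1}{2}x_2)·f_1 from \tfrac{3}{2}x_1x_2^{2} + \tfrac{5}{3}x_1x_2 + \tfrac{4}{3}x_1 - \tfrac{3}{2}x_2^{3} + 4x_2^{2} + 24x_2 → \tfrac{5}{3}x_1x_2 + \tfrac{4}{3}x_1 - \tfrac{3}{2}x_2^{3} + \tfrac{3}{2}x_2^{2} + 22x_2
  leading term x_1x_2: subtract (\tfrac{5}{9})·f_1 from \tfrac{5}{3}x_1x_2 + \tfrac{4}{3}x_1 - \tfrac{3}{2}x_2^{3} + \tfrac{3}{2}x_2^{2} + 22x_2 → \tfrac{4}{3}x_1 - \tfrac{3}{2}x_2^{3} + \tfrac{3}{2}x_2^{2} + \tfrac{173}{9}x_2 - \tfrac{20}{9}
  leading term x_1: subtract (\tfrac{2}{3})·f_3 from \tfrac{4}{3}x_1 - \tfrac{3}{2}x_2^{3} + \tfrac{3}{2}x_2^{2} + \tfrac{173}{9}x_2 - \tfrac{20}{9} → -\tfrac{3}{2}x_2^{3} + \tfrac{3}{2}x_2^{2} + \tfrac{233}{9}x_2 - \tfrac{284}{9}
  leading term x_2^{3}: no divisor's leading term divides it; move -\tfrac{3}{2}x_2^{3} to the remainder.
  leading term x_2^{2}: no divisor's leading term divides it; move \tfrac{3}{2}x_2^{2} to the remainder.
  leading term x_2: no divisor's leading term divides it; move \tfrac{233}{9}x_2 to the remainder.
  leading term 1: no divisor's leading term divides it; move -\tfrac{284}{9} to the remainder.
  remainder -\tfrac{3}{2}x_2^{3} + \tfrac{3}{2}x_2^{2} + \tfrac{233}{9}x_2 - \tfrac{284}{9} ≠ 0; add h_4 = -\tfrac{3}{2}x_2^{3} + \tfrac{3}{2}x_2^{2} + \tfrac{233}{9}x_2 - \tfrac{284}{9} to the basis.

S(f_1,f_3): lcm = x_1x_2. S = 5x_2^{2} - \tfrac{61}{3}x_2 + \tfrac{4}{3}.
  leading term x_2^{2}: no divisor's leading term divides it; move 5x_2^{2} to the remainder.
  leading term x_2: no divisor's leading term divides it; move -\tfrac{61}{3}x_2 to the remainder.
  leading term 1: no divisor's leading term divides it; move \tfrac{4}{3} to the remainder.
  remainder 5x_2^{2} - \tfrac{61}{3}x_2 + \tfrac{4}{3} ≠ 0; add h_5 = 5x_2^{2} - \tfrac{61}{3}x_2 + \tfrac{4}{3} to the basis.

S(f_2,f_3): lcm = x_1^{2}. S = \tfrac{7}{2}x_1x_2 - 22x_1 + \tfrac{3}{2}x_2^{2} - 4x_2 - 24.
  leading term x_1x_2: subtract (\tfrac{7}{6})·f_1 from \tfrac{7}{2}x_1x_2 - 22x_1 + \tfrac{3}{2}x_2^{2} - 4x_2 - 24 → -22x_1 + \tfrac{3}{2}x_2^{2} - \tfrac{59}{6}x_2 - \tfrac{86}{3}
  leading term x_1: subtract (-11)·f_3 from -22x_1 + \tfrac{3}{2}x_2^{2} - \tfrac{59}{6}x_2 - \tfrac{86}{3} → \tfrac{3}{2}x_2^{2} - \tfrac{719}{6}x_2 + \tfrac{1366}{3}
  leading term x_2^{2}: subtract (\tfrac{3}{10})·h_5 from \tfrac{3}{2}x_2^{2} - \tfrac{719}{6}x_2 + \tfrac{1366}{3} → -\tfrac{1706}{15}x_2 + \tfrac{6824}{15}
  leading term x_2: no divisor's leading term divides it; move -\tfrac{1706}{15}x_2 to the remainder.
  leading term 1: no divisor's leading term divides it; move \tfrac{6824}{15} to the remainder.
  remainder -\tfrac{1706}{15}x_2 + \tfrac{6824}{15} ≠ 0; add h_6 = -\tfrac{1706}{15}x_2 + \tfrac{6824}{15} to the basis.

S(f_1,h_4): lcm = x_1x_2^{3}. S = x_1x_2^{2} + \tfrac{466}{27}x_1x_2 - \tfrac{568}{27}x_1 + \tfrac{5}{3}x_2^{3} + \tfrac{4}{3}x_2^{2}.
  leading term x_1x_2^{2}: subtract (\tfrac{1}{3}x_2)·f_1 from x_1x_2^{2} + \tfrac{466}{27}x_1x_2 - \tfrac{568}{27}x_1 + \tfrac{5}{3}x_2^{3} + \tfrac{4}{3}x_2^{2} → \tfrac{466}{27}x_1x_2 - \tfrac{568}{27}x_1 + \tfrac{5}{3}x_2^{3} - \tfrac{1}{3}x_2^{2} - \tfrac{4}{3}x_2
  leading term x_1x_2: subtract (\tfrac{466}{81})·f_1 from \tfrac{466}{27}x_1x_2 - \tfrac{568}{27}x_1 + \tfrac{5}{3}x_2^{3} - \tfrac{1}{3}x_2^{2} - \tfrac{4}{3}x_2 → -\tfrac{568}{27}x_1 + \tfrac{5}{3}x_2^{3} - \tfrac{1}{3}x_2^{2} - \tfrac{2438}{81}x_2 - \tfrac{1864}{81}
  leading term x_1: subtract (-\tfrac{284}{27})·f_3 from -\tfrac{568}{27}x_1 + \tfrac{5}{3}x_2^{3} - \tfrac{1}{3}x_2^{2} - \tfrac{2438}{81}x_2 - \tfrac{1864}{81} → \tfrac{5}{3}x_2^{3} - \tfrac{1}{3}x_2^{2} - \tfrac{10958}{81}x_2 + \tfrac{35624}{81}
  leading term x_2^{3}: subtract (-\tfrac{10}{9})·h_4 from \tfrac{5}{3}x_2^{3} - \tfrac{1}{3}x_2^{2} - \tfrac{10958}{81}x_2 + \tfrac{35624}{81} → \tfrac{4}{3}x_2^{2} - \tfrac{2876}{27}x_2 + \tfrac{10928}{27}
  leading term x_2^{2}: subtract (\tfrac{4}{15})·h_5 from \tfrac{4}{3}x_2^{2} - \tfrac{2876}{27}x_2 + \tfrac{10928}{27} → -\tfrac{13648}{135}x_2 + \tfrac{54592}{135}
  leading term x_2: subtract (\tfrac{8}{9})·h_6 from -\tfrac{13648}{135}x_2 + \tfrac{54592}{135} → 0
  remainder 0.

S(f_2,h_4): leading monomials are coprime, so the S-polynomial reduces to 0 (Buchberger's first criterion).
S(f_3,h_4): leading monomials are coprime, so the S-polynomial reduces to 0 (Buchberger's first criterion).
S(f_1,h_5): lcm = x_1x_2^{2}. S = \tfrac{61}{15}x_1x_2 - \tfrac{4}{15}x_1 + \tfrac{5}{3}x_2^{2} + \tfrac{4}{3}x_2.
  leading term x_1x_2: subtract (\tfrac{61}{45})·f_1 from \tfrac{61}{15}x_1x_2 - \tfrac{4}{15}x_1 + \tfrac{5}{3}x_2^{2} + \tfrac{4}{3}x_2 → -\tfrac{4}{15}x_1 + \tfrac{5}{3}x_2^{2} - \tfrac{49}{9}x_2 - \tfrac{244}{45}
  leading term x_1: subtract (-\tfrac{2}{15})·f_3 from -\tfrac{4}{15}x_1 + \tfrac{5}{3}x_2^{2} - \tfrac{49}{9}x_2 - \tfrac{244}{45} → \tfrac{5}{3}x_2^{2} - \tfrac{61}{9}x_2 + \tfrac{4}{9}
  leading term x_2^{2}: subtract (\tfrac{1}{3})·h_5 from \tfrac{5}{3}x_2^{2} - \tfrac{61}{9}x_2 + \tfrac{4}{9} → 0
  remainder 0.

S(f_2,h_5): leading monomials are coprime, so the S-polynomial reduces to 0 (Buchberger's first criterion).
S(f_3,h_5): leading monomials are coprime, so the S-polynomial reduces to 0 (Buchberger's first criterion).
S(h_4,h_5): lcm = x_2^{3}. S = \tfrac{46}{15}x_2^{2} - \tfrac{2366}{135}x_2 + \tfrac{568}{27}.
  leading term x_2^{2}: subtract (\tfrac{46}{75})·h_5 from \tfrac{46}{15}x_2^{2} - \tfrac{2366}{135}x_2 + \tfrac{568}{27} → -\tfrac{3412}{675}x_2 + \tfrac{13648}{675}
  leading term x_2: subtract (\tfrac{2}{45})·h_6 from -\tfrac{3412}{675}x_2 + \tfrac{13648}{675} → 0
  remainder 0.

S(f_1,h_6): lcm = x_1x_2. S = 4x_1 + \tfrac{5}{3}x_2 + \tfrac{4}{3}.
  leading term x_1: subtract (2)·f_3 from 4x_1 + \tfrac{5}{3}x_2 + \tfrac{4}{3} → \tfrac{65}{3}x_2 - \tfrac{260}{3}
  leading term x_2: subtract (-\tfrac{325}{1706})·h_6 from \tfrac{65}{3}x_2 - \tfrac{260}{3} → 0
  remainder 0.

S(f_2,h_6): leading monomials are coprime, so the S-polynomial reduces to 0 (Buchberger's first criterion).
S(f_3,h_6): leading monomials are coprime, so the S-polynomial reduces to 0 (Buchberger's first criterion).
S(h_4,h_6): lcm = x_2^{3}. S = 3x_2^{2} - \tfrac{466}{27}x_2 + \tfrac{568}{27}.
  leading term x_2^{2}: subtract (\tfrac{3}{5})·h_5 from 3x_2^{2} - \tfrac{466}{27}x_2 + \tfrac{568}{27} → -\tfrac{683}{135}x_2 + \tfrac{2732}{135}
  leading term x_2: subtract (\tfrac{683}{15354})·h_6 from -\tfrac{683}{135}x_2 + \tfrac{2732}{135} → 0
  remainder 0.

S(h_5,h_6): lcm = x_2^{2}. S = -\tfrac{1}{15}x_2 + \tfrac{4}{15}.
  leading term x_2: subtract (\tfrac{1}{1706})·h_6 from -\tfrac{1}{15}x_2 + \tfrac{4}{15} → 0
  remainder 0.

Every S-polynomial of the final basis reduces to 0, so we have a Gröbner basis.
Inter-reduce: drop elements whose leading term is divisible by another's, tail-reduce, and make monic.
Reduced Gröbner basis: {x_1 + 2, x_2 - 4}.

Elimination: the polynomial x_2 - 4 lies in the elimination ideal for x_2, so x_2 ∈ {4}. For each such x_2, the remaining basis elements (now univariate) give the rest of the solution.
  x_2 = 4: the earlier basis element becomes x_1 + 2 = 0, giving x_1 = -2 — point (-2, 4).

{(-2, 4)}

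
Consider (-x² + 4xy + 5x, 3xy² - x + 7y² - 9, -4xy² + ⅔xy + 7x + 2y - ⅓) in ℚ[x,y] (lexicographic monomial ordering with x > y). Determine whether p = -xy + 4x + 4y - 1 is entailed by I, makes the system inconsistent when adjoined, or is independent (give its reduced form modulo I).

-xy + 4x + 4y - 1 lies in I (it reduces to 0).

First compute the reduced Gröbner basis of I by Buchberger's algorithm.
f_1 = -x² + 4xy + 5x, LT = x².
f_2 = 3xy² - x + 7y² - 9, LT = xy².
f_3 = -4xy² + ⅔xy + 7x + 2y - ⅓, LT = xy².

S(f_1,f_2): lcm = x²y². S = ⅓x² - 4xy³ - 22/3xy² + 3x.
  reduce S modulo (f_1, f_2, f_3):
  remainder 20/9x + 28/3y³ + 154/9y² - 12y - 22 ≠ 0; add h_4 = 20/9x + 28/3y³ + 154/9y² - 12y - 22 to the basis.

S(f_1,f_3): lcm = x²y². S = ⅙x²y + 7/4x² - 4xy³ - 5xy² + ½xy - 1/12x.
  reduce S modulo (f_1, f_2, f_3, h_4):
  remainder -147/5y⁴ - 749/10y³ - 77/10y² + 963/10y + 117/2 ≠ 0; add h_5 = -147/5y⁴ - 749/10y³ - 77/10y² + 963/10y + 117/2 to the basis.

S(f_2,f_3): lcm = xy². S = ⅙xy + 17/12x + 7/3y² + ½y - 37/12.
  reduce S modulo (f_1, f_2, f_3, h_4, h_5):
  remainder -109/20y³ - 899/120y² + 1051/140y + 8021/840 ≠ 0; add h_6 = -109/20y³ - 899/120y² + 1051/140y + 8021/840 to the basis.

S(f_2,h_4): lcm = xy². S = -⅓x - 21/5y⁵ - 77/10y⁴ + 27/5y³ + 367/30y² - 3.
  reduce S modulo (f_1, f_2, f_3, h_4, h_5, h_6):
  remainder -21/218y² + 18/763y + 183/1526 ≠ 0; add h_7 = -21/218y² + 18/763y + 183/1526 to the basis.

S(f_3,h_6): lcm = xy³. S = -168/109xy² - 1137/3052xy + 8021/4578x - ½y² + 1/12y.
  reduce S modulo (f_1, f_2, f_3, h_4, h_5, h_6, h_7):
  remainder -317/588y - 317/588 ≠ 0; add h_8 = -317/588y - 317/588 to the basis.

The other S-polynomials (S(f_1,h_4), S(f_3,h_4), S(f_1,h_5), S(f_2,h_5), S(f_3,h_5), S(h_4,h_5), S(f_1,h_6), S(f_2,h_6), S(h_4,h_6), S(h_5,h_6), S(f_1,h_7), S(f_2,h_7), S(f_3,h_7), S(h_4,h_7), S(h_5,h_7), S(h_6,h_7), S(f_1,h_8), S(f_2,h_8), S(f_3,h_8), S(h_4,h_8), S(h_5,h_8), S(h_6,h_8), S(h_7,h_8)) all reduce to 0 modulo the current basis, so we have a Gröbner basis.
Inter-reduce: drop elements whose leading term is divisible by another's, tail-reduce, and make monic.
Reduced Gröbner basis: {x - 1, y + 1}.
Label its elements g_1 = x - 1, g_2 = y + 1.

Reduce p = -xy + 4x + 4y - 1 modulo G:
  leading term xy: subtract (-y)·g_1 from -xy + 4x + 4y - 1 → 4x + 3y - 1
  leading term x: subtract (4)·g_1 from 4x + 3y - 1 → 3y + 3
  leading term y: subtract (3)·g_2 from 3y + 3 → 0
  normal form = 0.
Since the normal form is 0, p ∈ I.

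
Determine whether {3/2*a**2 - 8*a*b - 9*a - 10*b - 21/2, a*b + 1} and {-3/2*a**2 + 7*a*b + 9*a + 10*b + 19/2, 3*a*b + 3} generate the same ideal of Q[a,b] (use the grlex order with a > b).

Two ideals are equal iff their reduced Gröbner bases coincide (the reduced basis is unique for a fixed ordering).
Buchberger on the first generating set:
f_1 = 3/2*a**2 - 8*a*b - 9*a - 10*b - 21/2, LT = a**2.
f_2 = a*b + 1, LT = a*b.

S(f_1,f_2): lcm = a**2*b. S = -16/3*a*b**2 - 6*a*b - 20/3*b**2 - a - 7*b.
  reduce S modulo (f_1, f_2):
  remainder -20/3*b**2 - a - 5/3*b + 6 ≠ 0; add g_3 = -20/3*b**2 - a - 5/3*b + 6 to the basis.

The other S-polynomials (S(f_1,g_3), S(f_2,g_3)) all reduce to 0 modulo the current basis, so we have a Gröbner basis.
Inter-reduce: drop elements whose leading term is divisible by another's, tail-reduce, and make monic.
Reduced Gröbner basis: {a**2 - 6*a - 20/3*b - 5/3, a*b + 1, b**2 + 3/20*a + 1/4*b - 9/10}.

Buchberger on the second generating set:
h_1 = -3/2*a**2 + 7*a*b + 9*a + 10*b + 19/2, LT = a**2.
h_2 = 3*a*b + 3, LT = a*b.

S(h_1,h_2): lcm = a**2*b. S = -14/3*a*b**2 - 6*a*b - 20/3*b**2 - a - 19/3*b.
  reduce S modulo (h_1, h_2):
  remainder -20/3*b**2 - a - 5/3*b + 6 ≠ 0; add k_3 = -20/3*b**2 - a - 5/3*b + 6 to the basis.

The other S-polynomials (S(h_1,k_3), S(h_2,k_3)) all reduce to 0 modulo the current basis, so we have a Gröbner basis.
Inter-reduce: drop elements whose leading term is divisible by another's, tail-reduce, and make monic.
Reduced Gröbner basis: {a**2 - 6*a - 20/3*b - 5/3, a*b + 1, b**2 + 3/20*a + 1/4*b - 9/10}.

The two bases agree; hence the ideals are identical.

Yes, the ideals are equal.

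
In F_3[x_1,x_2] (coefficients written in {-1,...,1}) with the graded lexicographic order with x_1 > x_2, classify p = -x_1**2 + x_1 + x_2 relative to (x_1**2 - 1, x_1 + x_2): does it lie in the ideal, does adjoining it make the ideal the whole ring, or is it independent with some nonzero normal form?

Adjoining -x_1**2 + x_1 + x_2 makes the ideal the whole ring: the system is inconsistent.

First compute the reduced Gröbner basis of I by Buchberger's algorithm.
f_1 = x_1**2 - 1, LT = x_1**2.
f_2 = x_1 + x_2, LT = x_1.

S(f_1,f_2): lcm = x_1**2. S = -x_1*x_2 - 1.
  leading term x_1*x_2: subtract (-x_2)·f_2 from -x_1*x_2 - 1 → x_2**2 - 1
  leading term x_2**2: no divisor's leading term divides it; move x_2**2 to the remainder.
  leading term 1: no divisor's leading term divides it; move -1 to the remainder.
  remainder x_2**2 - 1 ≠ 0; add h_3 = x_2**2 - 1 to the basis.

The other S-polynomials (S(f_1,h_3), S(f_2,h_3)) all reduce to 0 modulo the current basis, so we have a Gröbner basis.
Inter-reduce: drop elements whose leading term is divisible by another's, tail-reduce, and make monic.
Reduced Gröbner basis: {x_2**2 - 1, x_1 + x_2}.
Label its elements g_1 = x_2**2 - 1, g_2 = x_1 + x_2.

Reduce p = -x_1**2 + x_1 + x_2 modulo G:
  leading term x_1**2: subtract (-x_1)·g_2 from -x_1**2 + x_1 + x_2 → x_1*x_2 + x_1 + x_2
  leading term x_1*x_2: subtract (x_2)·g_2 from x_1*x_2 + x_1 + x_2 → -x_2**2 + x_1 + x_2
  leading term x_2**2: subtract (-1)·g_1 from -x_2**2 + x_1 + x_2 → x_1 + x_2 - 1
  leading term x_1: subtract (1)·g_2 from x_1 + x_2 - 1 → -1
  leading term 1: no divisor's leading term divides it; move -1 to the remainder.
  normal form = -1.
The normal form is nonzero, so p ∉ I. Since p minus its normal form lies in I, I + (p) = I + (r) where r = -1; decide whether this ideal is the whole ring.
Here r = -1 is a nonzero constant, hence a unit: 1 ∈ I + (p), the Gröbner basis of I + (p) is {1}, and the enlarged system has no common solution — adjoining p is inconsistent.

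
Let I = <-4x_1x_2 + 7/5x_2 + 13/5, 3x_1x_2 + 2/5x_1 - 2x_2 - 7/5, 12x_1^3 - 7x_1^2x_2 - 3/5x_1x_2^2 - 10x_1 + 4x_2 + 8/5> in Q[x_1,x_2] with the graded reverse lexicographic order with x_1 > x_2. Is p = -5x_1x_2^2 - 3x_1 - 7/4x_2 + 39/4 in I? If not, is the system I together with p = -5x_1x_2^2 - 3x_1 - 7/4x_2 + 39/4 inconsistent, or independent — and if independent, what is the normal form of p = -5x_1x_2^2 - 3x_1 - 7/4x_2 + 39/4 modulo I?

-5x_1x_2^2 - 3x_1 - 7/4x_2 + 39/4 lies in I (it reduces to 0).

First compute the reduced Gröbner basis of I by Buchberger's algorithm.
f_1 = -4x_1x_2 + 7/5x_2 + 13/5, LT = x_1x_2.
f_2 = 3x_1x_2 + 2/5x_1 - 2x_2 - 7/5, LT = x_1x_2.
f_3 = 12x_1^3 - 7x_1^2x_2 - 3/5x_1x_2^2 - 10x_1 + 4x_2 + 8/5, LT = x_1^3.

S(f_1,f_2): lcm = x_1x_2. S = -2/15x_1 + 19/60x_2 - 11/60.
  reduce S modulo (f_1, f_2, f_3):
  remainder -2/15x_1 + 19/60x_2 - 11/60 ≠ 0; add h_4 = -2/15x_1 + 19/60x_2 - 11/60 to the basis.

S(f_1,f_3): lcm = x_1^3x_2. S = 7/12x_1^2x_2^2 + 1/20x_1x_2^3 - 7/20x_1^2x_2 - 13/20x_1^2 + 5/6x_1x_2 - 1/3x_2^2 - 2/15x_2.
  reduce S modulo (f_1, f_2, f_3, h_4):
  remainder 7/400x_2^3 - 367/1600x_2^2 + 45533/32000x_2 - 38753/32000 ≠ 0; add h_5 = 7/400x_2^3 - 367/1600x_2^2 + 45533/32000x_2 - 38753/32000 to the basis.

S(f_2,f_3): lcm = x_1^3x_2. S = 7/12x_1^2x_2^2 + 1/20x_1x_2^3 + 2/15x_1^3 - 2/3x_1^2x_2 - 7/15x_1^2 + 5/6x_1x_2 - 1/3x_2^2 - 2/15x_2.
  reduce S modulo (f_1, f_2, f_3, h_4, h_5):
  remainder 7/3000x_2^2 - 2383/3840x_2 + 59351/96000 ≠ 0; add h_6 = 7/3000x_2^2 - 2383/3840x_2 + 59351/96000 to the basis.

S(f_1,h_4): lcm = x_1x_2. S = 19/8x_2^2 - 69/40x_2 - 13/20.
  reduce S modulo (f_1, f_2, f_3, h_4, h_5, h_6):
  remainder 5644169/8960x_2 - 5644169/8960 ≠ 0; add h_7 = 5644169/8960x_2 - 5644169/8960 to the basis.

The other S-polynomials (S(f_2,h_4), S(f_3,h_4), S(f_1,h_5), S(f_2,h_5), S(f_3,h_5), S(h_4,h_5), S(f_1,h_6), S(f_2,h_6), S(f_3,h_6), S(h_4,h_6), S(h_5,h_6), S(f_1,h_7), S(f_2,h_7), S(f_3,h_7), S(h_4,h_7), S(h_5,h_7), S(h_6,h_7)) all reduce to 0 modulo the current basis, so we have a Gröbner basis.
Inter-reduce: drop elements whose leading term is divisible by another's, tail-reduce, and make monic.
Reduced Gröbner basis: {x_1 - 1, x_2 - 1}.
Label its elements g_1 = x_1 - 1, g_2 = x_2 - 1.

Reduce p = -5x_1x_2^2 - 3x_1 - 7/4x_2 + 39/4 modulo G:
  leading term x_1x_2^2: subtract (-5x_2^2)·g_1 from -5x_1x_2^2 - 3x_1 - 7/4x_2 + 39/4 → -5x_2^2 - 3x_1 - 7/4x_2 + 39/4
  leading term x_2^2: subtract (-5x_2)·g_2 from -5x_2^2 - 3x_1 - 7/4x_2 + 39/4 → -3x_1 - 27/4x_2 + 39/4
  leading term x_1: subtract (-3)·g_1 from -3x_1 - 27/4x_2 + 39/4 → -27/4x_2 + 27/4
  leading term x_2: subtract (-27/4)·g_2 from -27/4x_2 + 27/4 → 0
  normal form = 0.
Since the normal form is 0, p ∈ I.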